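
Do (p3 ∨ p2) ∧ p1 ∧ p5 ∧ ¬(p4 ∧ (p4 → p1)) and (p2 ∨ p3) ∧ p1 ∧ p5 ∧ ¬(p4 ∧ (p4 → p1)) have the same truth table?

equivalent

p1 | p2 | p3 | p4 | p5 | φ | ψ
-- | -- | -- | -- | -- | - | -
F  | F  | F  | F  | F  | F | F
F  | F  | F  | F  | T  | F | F
F  | F  | F  | T  | F  | F | F
F  | F  | F  | T  | T  | F | F
F  | F  | T  | F  | F  | F | F
F  | F  | T  | F  | T  | F | F
F  | F  | T  | T  | F  | F | F
F  | F  | T  | T  | T  | F | F
F  | T  | F  | F  | F  | F | F
F  | T  | F  | F  | T  | F | F
F  | T  | F  | T  | F  | F | F
F  | T  | F  | T  | T  | F | F
F  | T  | T  | F  | F  | F | F
F  | T  | T  | F  | T  | F | F
F  | T  | T  | T  | F  | F | F
F  | T  | T  | T  | T  | F | F
T  | F  | F  | F  | F  | F | F
T  | F  | F  | F  | T  | F | F
T  | F  | F  | T  | F  | F | F
T  | F  | F  | T  | T  | F | F
T  | F  | T  | F  | F  | F | F
T  | F  | T  | F  | T  | T | T
T  | F  | T  | T  | F  | F | F
T  | F  | T  | T  | T  | F | F
T  | T  | F  | F  | F  | F | F
T  | T  | F  | F  | T  | T | T
T  | T  | F  | T  | F  | F | F
T  | T  | F  | T  | T  | F | F
T  | T  | T  | F  | F  | F | F
T  | T  | T  | F  | T  | T | T
T  | T  | T  | T  | F  | F | F
T  | T  | T  | T  | T  | F | F
The columns for φ and ψ agree on every row, so they are logically equivalent.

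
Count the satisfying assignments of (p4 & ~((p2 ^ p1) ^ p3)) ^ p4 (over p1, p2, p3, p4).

p1 | p2 | p3 | p4 || (p2 ^ p1) | ((p2 ^ p1) ^ p3) | ~((p2 ^ p1) ^ p3) | (p4 & ~((p2 ^ p1) ^ p3)) | ((p4 & ~((p2 ^ p1) ^ p3)) ^ p4)
T  | T  | T  | T  ||     F     |        T         |         F         |            F             |                T               
T  | T  | T  | F  ||     F     |        T         |         F         |            F             |                F               
T  | T  | F  | T  ||     F     |        F         |         T         |            T             |                F               
T  | T  | F  | F  ||     F     |        F         |         T         |            F             |                F               
T  | F  | T  | T  ||     T     |        F         |         T         |            T             |                F               
T  | F  | T  | F  ||     T     |        F         |         T         |            F             |                F               
T  | F  | F  | T  ||     T     |        T         |         F         |            F             |                T               
T  | F  | F  | F  ||     T     |        T         |         F         |            F             |                F               
F  | T  | T  | T  ||     T     |        F         |         T         |            T             |                F               
F  | T  | T  | F  ||     T     |        F         |         T         |            F             |                F               
F  | T  | F  | T  ||     T     |        T         |         F         |            F             |                T               
F  | T  | F  | F  ||     T     |        T         |         F         |            F             |                F               
F  | F  | T  | T  ||     F     |        T         |         F         |            F             |                T               
F  | F  | T  | F  ||     F     |        T         |         F         |            F             |                F               
F  | F  | F  | T  ||     F     |        F         |         T         |            T             |                F               
F  | F  | F  | F  ||     F     |        F         |         T         |            F             |                F               
The formula is true on 4 of the 16 rows.

4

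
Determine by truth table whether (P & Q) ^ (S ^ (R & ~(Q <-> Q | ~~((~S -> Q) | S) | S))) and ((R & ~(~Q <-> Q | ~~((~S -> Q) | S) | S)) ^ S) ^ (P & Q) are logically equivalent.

not equivalent

  P   |   Q   |   R   |   S   ||   φ   |   ψ  
 True |  True |  True |  True || False |  True
 True |  True |  True | False ||  True | False
 True |  True | False |  True || False | False
 True |  True | False | False ||  True |  True
 True | False |  True |  True || False |  True
 True | False |  True | False || False |  True
 True | False | False |  True ||  True |  True
 True | False | False | False || False | False
False |  True |  True |  True ||  True | False
False |  True |  True | False || False |  True
False |  True | False |  True ||  True |  True
False |  True | False | False || False | False
False | False |  True |  True || False |  True
False | False |  True | False || False |  True
False | False | False |  True ||  True |  True
False | False | False | False || False | False
The columns differ at P=True, Q=True, R=True, S=True (φ=False, ψ=True), so they are not equivalent.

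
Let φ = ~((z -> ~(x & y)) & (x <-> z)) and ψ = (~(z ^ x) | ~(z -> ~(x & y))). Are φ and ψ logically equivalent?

x | y | z | φ | ψ
- | - | - | - | -
T | T | T | T | T
T | T | F | T | F
T | F | T | F | T
T | F | F | T | F
F | T | T | T | F
F | T | F | F | T
F | F | T | T | F
F | F | F | F | T
The columns differ at x=T, y=T, z=F (φ=T, ψ=F), so they are not equivalent.

not equivalent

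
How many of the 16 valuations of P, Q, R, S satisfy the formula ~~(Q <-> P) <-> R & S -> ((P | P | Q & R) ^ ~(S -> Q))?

  P      Q      R      S       (Q <-> P)  ~(Q <-> P)  ~~(Q <-> P)  (R & S)  (Q & R)  (P | P | (Q & R))  (S -> Q)  ~(S -> Q)    φ  
False  False  False  False        True      False         True      False    False         False          True      False     True
False  False  False   True        True      False         True      False    False         False         False       True     True
False  False   True  False        True      False         True      False    False         False          True      False     True
False  False   True   True        True      False         True       True    False         False         False       True     True
False   True  False  False       False       True        False      False    False         False          True      False    False
False   True  False   True       False       True        False      False    False         False          True      False    False
False   True   True  False       False       True        False      False     True          True          True      False    False
False   True   True   True       False       True        False       True     True          True          True      False    False
 True  False  False  False       False       True        False      False    False          True          True      False    False
 True  False  False   True       False       True        False      False    False          True         False       True    False
 True  False   True  False       False       True        False      False    False          True          True      False    False
 True  False   True   True       False       True        False       True    False          True         False       True     True
 True   True  False  False        True      False         True      False    False          True          True      False     True
 True   True  False   True        True      False         True      False    False          True          True      False     True
 True   True   True  False        True      False         True      False     True          True          True      False     True
 True   True   True   True        True      False         True       True     True          True          True      False     True
The formula is true on 9 of the 16 rows.

9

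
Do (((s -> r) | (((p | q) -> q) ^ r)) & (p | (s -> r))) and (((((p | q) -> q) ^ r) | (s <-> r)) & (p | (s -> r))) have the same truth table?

not equivalent

p  q  r  s  |  φ  ψ
F  F  F  F  |  T  T
F  F  F  T  |  F  F
F  F  T  F  |  T  F
F  F  T  T  |  T  T
F  T  F  F  |  T  T
F  T  F  T  |  F  F
F  T  T  F  |  T  F
F  T  T  T  |  T  T
T  F  F  F  |  T  T
T  F  F  T  |  F  F
T  F  T  F  |  T  T
T  F  T  T  |  T  T
T  T  F  F  |  T  T
T  T  F  T  |  T  T
T  T  T  F  |  T  F
T  T  T  T  |  T  T
The columns differ at p=F, q=F, r=T, s=F (φ=T, ψ=F), so they are not equivalent.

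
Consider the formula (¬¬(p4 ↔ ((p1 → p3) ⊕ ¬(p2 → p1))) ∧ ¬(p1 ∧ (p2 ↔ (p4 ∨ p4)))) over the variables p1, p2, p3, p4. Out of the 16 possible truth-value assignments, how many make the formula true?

p1 | p2 | p3 | p4 | (p1 → p3) | (p2 → p1) | ¬(p2 → p1) | ((p1 → p3) ⊕ ¬(p2 → p1)) | (p4 ∨ p4) | (p2 ↔ (p4 ∨ p4)) | (p1 ∧ (p2 ↔ (p4 ∨ p4))) | ¬(p1 ∧ (p2 ↔ (p4 ∨ p4))) | φ
-- | -- | -- | -- | --------- | --------- | ---------- | ------------------------ | --------- | ---------------- | ----------------------- | ------------------------ | -
1  | 1  | 1  | 1  |     1     |     1     |     0      |            1             |     1     |        1         |            1            |            0             | 0
1  | 1  | 1  | 0  |     1     |     1     |     0      |            1             |     0     |        0         |            0            |            1             | 0
1  | 1  | 0  | 1  |     0     |     1     |     0      |            0             |     1     |        1         |            1            |            0             | 0
1  | 1  | 0  | 0  |     0     |     1     |     0      |            0             |     0     |        0         |            0            |            1             | 1
1  | 0  | 1  | 1  |     1     |     1     |     0      |            1             |     1     |        0         |            0            |            1             | 1
1  | 0  | 1  | 0  |     1     |     1     |     0      |            1             |     0     |        1         |            1            |            0             | 0
1  | 0  | 0  | 1  |     0     |     1     |     0      |            0             |     1     |        0         |            0            |            1             | 0
1  | 0  | 0  | 0  |     0     |     1     |     0      |            0             |     0     |        1         |            1            |            0             | 0
0  | 1  | 1  | 1  |     1     |     0     |     1      |            0             |     1     |        1         |            0            |            1             | 0
0  | 1  | 1  | 0  |     1     |     0     |     1      |            0             |     0     |        0         |            0            |            1             | 1
0  | 1  | 0  | 1  |     1     |     0     |     1      |            0             |     1     |        1         |            0            |            1             | 0
0  | 1  | 0  | 0  |     1     |     0     |     1      |            0             |     0     |        0         |            0            |            1             | 1
0  | 0  | 1  | 1  |     1     |     1     |     0      |            1             |     1     |        0         |            0            |            1             | 1
0  | 0  | 1  | 0  |     1     |     1     |     0      |            1             |     0     |        1         |            0            |            1             | 0
0  | 0  | 0  | 1  |     1     |     1     |     0      |            1             |     1     |        0         |            0            |            1             | 1
0  | 0  | 0  | 0  |     1     |     1     |     0      |            1             |     0     |        1         |            0            |            1             | 0
The formula is true on 6 of the 16 rows.

6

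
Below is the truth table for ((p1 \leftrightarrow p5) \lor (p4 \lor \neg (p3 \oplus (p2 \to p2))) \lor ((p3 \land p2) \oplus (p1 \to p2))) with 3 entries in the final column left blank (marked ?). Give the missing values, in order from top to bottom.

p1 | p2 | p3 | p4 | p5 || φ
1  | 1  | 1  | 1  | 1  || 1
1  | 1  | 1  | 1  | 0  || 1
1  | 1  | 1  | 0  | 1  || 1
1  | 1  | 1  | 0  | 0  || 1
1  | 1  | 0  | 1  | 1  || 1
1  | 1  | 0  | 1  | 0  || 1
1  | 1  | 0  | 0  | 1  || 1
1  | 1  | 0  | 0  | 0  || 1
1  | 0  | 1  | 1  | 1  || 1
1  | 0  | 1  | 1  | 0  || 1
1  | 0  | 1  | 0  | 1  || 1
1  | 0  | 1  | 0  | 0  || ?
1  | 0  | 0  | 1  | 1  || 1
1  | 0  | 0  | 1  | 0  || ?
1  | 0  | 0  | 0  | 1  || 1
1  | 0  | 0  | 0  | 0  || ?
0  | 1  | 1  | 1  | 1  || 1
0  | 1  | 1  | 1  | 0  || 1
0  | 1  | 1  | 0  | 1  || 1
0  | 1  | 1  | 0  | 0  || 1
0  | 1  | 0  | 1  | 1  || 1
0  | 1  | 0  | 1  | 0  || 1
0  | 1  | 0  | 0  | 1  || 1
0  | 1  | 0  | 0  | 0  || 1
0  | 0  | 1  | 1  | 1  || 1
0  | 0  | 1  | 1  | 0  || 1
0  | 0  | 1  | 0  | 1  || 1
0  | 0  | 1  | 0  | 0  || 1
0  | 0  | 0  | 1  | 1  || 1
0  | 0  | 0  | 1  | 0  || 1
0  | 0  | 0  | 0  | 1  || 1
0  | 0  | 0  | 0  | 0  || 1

1, 1, 0

Row p1=1, p2=0, p3=1, p4=0, p5=0: (p1 \leftrightarrow p5) = 0, (p4 \lor \neg (p3 \oplus (p2 \to p2))) = 1, ((p3 \land p2) \oplus (p1 \to p2)) = 0, so the formula = 1.
Row p1=1, p2=0, p3=0, p4=1, p5=0: (p1 \leftrightarrow p5) = 0, (p4 \lor \neg (p3 \oplus (p2 \to p2))) = 1, ((p3 \land p2) \oplus (p1 \to p2)) = 0, so the formula = 1.
Row p1=1, p2=0, p3=0, p4=0, p5=0: (p1 \leftrightarrow p5) = 0, (p4 \lor \neg (p3 \oplus (p2 \to p2))) = 0, ((p3 \land p2) \oplus (p1 \to p2)) = 0, so the formula = 0.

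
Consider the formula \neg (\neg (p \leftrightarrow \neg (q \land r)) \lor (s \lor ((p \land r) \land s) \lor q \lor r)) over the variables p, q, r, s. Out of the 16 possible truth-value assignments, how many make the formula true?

1

p  q  r  s  |  φ
T  T  T  T  |  F
T  T  T  F  |  F
T  T  F  T  |  F
T  T  F  F  |  F
T  F  T  T  |  F
T  F  T  F  |  F
T  F  F  T  |  F
T  F  F  F  |  T
F  T  T  T  |  F
F  T  T  F  |  F
F  T  F  T  |  F
F  T  F  F  |  F
F  F  T  T  |  F
F  F  T  F  |  F
F  F  F  T  |  F
F  F  F  F  |  F
The formula is true on 1 of the 16 rows.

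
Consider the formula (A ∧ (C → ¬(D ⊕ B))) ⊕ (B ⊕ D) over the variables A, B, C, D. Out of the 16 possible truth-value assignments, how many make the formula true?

A | B | C | D | ((A ∧ (C → ¬(D ⊕ B))) ⊕ (B ⊕ D))
- | - | - | - | --------------------------------
T | T | T | T |                T                
T | T | T | F |                T                
T | T | F | T |                T                
T | T | F | F |                F                
T | F | T | T |                T                
T | F | T | F |                T                
T | F | F | T |                F                
T | F | F | F |                T                
F | T | T | T |                F                
F | T | T | F |                T                
F | T | F | T |                F                
F | T | F | F |                T                
F | F | T | T |                T                
F | F | T | F |                F                
F | F | F | T |                T                
F | F | F | F |                F                
The formula is true on 10 of the 16 rows.

10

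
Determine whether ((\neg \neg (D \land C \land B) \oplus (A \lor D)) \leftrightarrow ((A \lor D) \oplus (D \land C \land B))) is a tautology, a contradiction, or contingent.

  A   |   B   |   C   |   D   | (D \land C \land B) | \neg (D \land C \land B) | (A \lor D) |   φ  
----- | ----- | ----- | ----- | ------------------- | ------------------------ | ---------- | -----
False | False | False | False |        False        |           True           |   False    |  True
False | False | False |  True |        False        |           True           |    True    |  True
False | False |  True | False |        False        |           True           |   False    |  True
False | False |  True |  True |        False        |           True           |    True    |  True
False |  True | False | False |        False        |           True           |   False    |  True
False |  True | False |  True |        False        |           True           |    True    |  True
False |  True |  True | False |        False        |           True           |   False    |  True
False |  True |  True |  True |         True        |          False           |    True    |  True
 True | False | False | False |        False        |           True           |    True    |  True
 True | False | False |  True |        False        |           True           |    True    |  True
 True | False |  True | False |        False        |           True           |    True    |  True
 True | False |  True |  True |        False        |           True           |    True    |  True
 True |  True | False | False |        False        |           True           |    True    |  True
 True |  True | False |  True |        False        |           True           |    True    |  True
 True |  True |  True | False |        False        |           True           |    True    |  True
 True |  True |  True |  True |         True        |          False           |    True    |  True
Every row is True, so the formula is a tautology.

tautology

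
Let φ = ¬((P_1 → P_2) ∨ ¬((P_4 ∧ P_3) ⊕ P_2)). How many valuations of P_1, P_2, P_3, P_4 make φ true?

 P_1  |  P_2  |  P_3  |  P_4  ||   φ  
 True |  True |  True |  True || False
 True |  True |  True | False || False
 True |  True | False |  True || False
 True |  True | False | False || False
 True | False |  True |  True ||  True
 True | False |  True | False || False
 True | False | False |  True || False
 True | False | False | False || False
False |  True |  True |  True || False
False |  True |  True | False || False
False |  True | False |  True || False
False |  True | False | False || False
False | False |  True |  True || False
False | False |  True | False || False
False | False | False |  True || False
False | False | False | False || False
The formula is true on 1 of the 16 rows.

1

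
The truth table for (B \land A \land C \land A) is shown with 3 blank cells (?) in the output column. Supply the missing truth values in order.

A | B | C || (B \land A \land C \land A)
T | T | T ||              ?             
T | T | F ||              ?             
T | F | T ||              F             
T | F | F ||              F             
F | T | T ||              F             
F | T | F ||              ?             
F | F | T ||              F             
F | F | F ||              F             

Row A=T, B=T, C=T: (B \land A \land C \land A) = T.
Row A=T, B=T, C=F: (B \land A \land C \land A) = F.
Row A=F, B=T, C=F: (B \land A \land C \land A) = F.

T, F, F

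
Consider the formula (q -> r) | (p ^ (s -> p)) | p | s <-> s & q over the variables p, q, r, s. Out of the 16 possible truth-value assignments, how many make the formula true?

4

p | q | r | s | (q -> r) | (s -> p) | (p ^ (s -> p)) | (s & q) | φ
- | - | - | - | -------- | -------- | -------------- | ------- | -
0 | 0 | 0 | 0 |    1     |    1     |       1        |    0    | 0
0 | 0 | 0 | 1 |    1     |    0     |       0        |    0    | 0
0 | 0 | 1 | 0 |    1     |    1     |       1        |    0    | 0
0 | 0 | 1 | 1 |    1     |    0     |       0        |    0    | 0
0 | 1 | 0 | 0 |    0     |    1     |       1        |    0    | 0
0 | 1 | 0 | 1 |    0     |    0     |       0        |    1    | 1
0 | 1 | 1 | 0 |    1     |    1     |       1        |    0    | 0
0 | 1 | 1 | 1 |    1     |    0     |       0        |    1    | 1
1 | 0 | 0 | 0 |    1     |    1     |       0        |    0    | 0
1 | 0 | 0 | 1 |    1     |    1     |       0        |    0    | 0
1 | 0 | 1 | 0 |    1     |    1     |       0        |    0    | 0
1 | 0 | 1 | 1 |    1     |    1     |       0        |    0    | 0
1 | 1 | 0 | 0 |    0     |    1     |       0        |    0    | 0
1 | 1 | 0 | 1 |    0     |    1     |       0        |    1    | 1
1 | 1 | 1 | 0 |    1     |    1     |       0        |    0    | 0
1 | 1 | 1 | 1 |    1     |    1     |       0        |    1    | 1
The formula is true on 4 of the 16 rows.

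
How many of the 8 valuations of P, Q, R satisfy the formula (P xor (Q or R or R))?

4

P | Q | R | (P xor (Q or R or R))
- | - | - | ---------------------
F | F | F |           F          
F | F | T |           T          
F | T | F |           T          
F | T | T |           T          
T | F | F |           T          
T | F | T |           F          
T | T | F |           F          
T | T | T |           F          
The formula is true on 4 of the 8 rows.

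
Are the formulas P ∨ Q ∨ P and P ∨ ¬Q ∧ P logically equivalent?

not equivalent

P  Q  |  φ  ψ
T  T  |  T  T
T  F  |  T  T
F  T  |  T  F
F  F  |  F  F
The columns differ at P=F, Q=T (φ=T, ψ=F), so they are not equivalent.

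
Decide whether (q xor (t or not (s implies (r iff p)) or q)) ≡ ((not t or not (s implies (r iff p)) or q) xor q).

  p   |   q   |   r   |   s   |   t   |   φ   |   ψ  
----- | ----- | ----- | ----- | ----- | ----- | -----
 True |  True |  True |  True |  True | False | False
 True |  True |  True |  True | False | False | False
 True |  True |  True | False |  True | False | False
 True |  True |  True | False | False | False | False
 True |  True | False |  True |  True | False | False
 True |  True | False |  True | False | False | False
 True |  True | False | False |  True | False | False
 True |  True | False | False | False | False | False
 True | False |  True |  True |  True |  True | False
 True | False |  True |  True | False | False |  True
 True | False |  True | False |  True |  True | False
 True | False |  True | False | False | False |  True
 True | False | False |  True |  True |  True |  True
 True | False | False |  True | False |  True |  True
 True | False | False | False |  True |  True | False
 True | False | False | False | False | False |  True
False |  True |  True |  True |  True | False | False
False |  True |  True |  True | False | False | False
False |  True |  True | False |  True | False | False
False |  True |  True | False | False | False | False
False |  True | False |  True |  True | False | False
False |  True | False |  True | False | False | False
False |  True | False | False |  True | False | False
False |  True | False | False | False | False | False
False | False |  True |  True |  True |  True |  True
False | False |  True |  True | False |  True |  True
False | False |  True | False |  True |  True | False
False | False |  True | False | False | False |  True
False | False | False |  True |  True |  True | False
False | False | False |  True | False | False |  True
False | False | False | False |  True |  True | False
False | False | False | False | False | False |  True
The columns differ at p=True, q=False, r=True, s=True, t=True (φ=True, ψ=False), so they are not equivalent.

not equivalent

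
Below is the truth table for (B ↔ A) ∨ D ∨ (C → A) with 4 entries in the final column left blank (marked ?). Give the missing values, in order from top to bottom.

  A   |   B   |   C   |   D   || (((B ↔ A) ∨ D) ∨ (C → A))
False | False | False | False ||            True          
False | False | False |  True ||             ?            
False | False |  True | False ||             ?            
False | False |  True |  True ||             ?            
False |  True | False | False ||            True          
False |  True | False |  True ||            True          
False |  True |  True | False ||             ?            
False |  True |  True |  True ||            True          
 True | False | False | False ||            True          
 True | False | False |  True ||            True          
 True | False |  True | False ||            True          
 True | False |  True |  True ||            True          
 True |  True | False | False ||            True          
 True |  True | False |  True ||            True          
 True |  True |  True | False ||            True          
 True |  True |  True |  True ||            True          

Row A=False, B=False, C=False, D=True: ((B ↔ A) ∨ D) = True, (C → A) = True, so (((B ↔ A) ∨ D) ∨ (C → A)) = True.
Row A=False, B=False, C=True, D=False: ((B ↔ A) ∨ D) = True, (C → A) = False, so (((B ↔ A) ∨ D) ∨ (C → A)) = True.
Row A=False, B=False, C=True, D=True: ((B ↔ A) ∨ D) = True, (C → A) = False, so (((B ↔ A) ∨ D) ∨ (C → A)) = True.
Row A=False, B=True, C=True, D=False: ((B ↔ A) ∨ D) = False, (C → A) = False, so (((B ↔ A) ∨ D) ∨ (C → A)) = False.

True, True, True, False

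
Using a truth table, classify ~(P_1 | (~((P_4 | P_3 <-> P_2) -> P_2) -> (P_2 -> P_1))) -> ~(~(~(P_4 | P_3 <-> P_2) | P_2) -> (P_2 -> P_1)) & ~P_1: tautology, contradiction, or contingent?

P_1  P_2  P_3  P_4     (P_4 | P_3)  ((P_4 | P_3) <-> P_2)  (P_2 -> P_1)  ~((P_4 | P_3) <-> P_2)  ~P_1  φ
 T    T    T    T           T                 T                 T                  F              F    T
 T    T    T    F           T                 T                 T                  F              F    T
 T    T    F    T           T                 T                 T                  F              F    T
 T    T    F    F           F                 F                 T                  T              F    T
 T    F    T    T           T                 F                 T                  T              F    T
 T    F    T    F           T                 F                 T                  T              F    T
 T    F    F    T           T                 F                 T                  T              F    T
 T    F    F    F           F                 T                 T                  F              F    T
 F    T    T    T           T                 T                 F                  F              T    T
 F    T    T    F           T                 T                 F                  F              T    T
 F    T    F    T           T                 T                 F                  F              T    T
 F    T    F    F           F                 F                 F                  T              T    T
 F    F    T    T           T                 F                 T                  T              T    T
 F    F    T    F           T                 F                 T                  T              T    T
 F    F    F    T           T                 F                 T                  T              T    T
 F    F    F    F           F                 T                 T                  F              T    T
Every row is T, so the formula is a tautology.

tautology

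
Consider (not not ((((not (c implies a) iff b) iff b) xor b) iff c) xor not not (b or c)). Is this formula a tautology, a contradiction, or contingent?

contingent

a | b | c || φ
T | T | T || F
T | T | F || T
T | F | T || T
T | F | F || T
F | T | T || T
F | T | F || T
F | F | T || F
F | F | F || T
6 of 8 rows are T, so the formula is contingent.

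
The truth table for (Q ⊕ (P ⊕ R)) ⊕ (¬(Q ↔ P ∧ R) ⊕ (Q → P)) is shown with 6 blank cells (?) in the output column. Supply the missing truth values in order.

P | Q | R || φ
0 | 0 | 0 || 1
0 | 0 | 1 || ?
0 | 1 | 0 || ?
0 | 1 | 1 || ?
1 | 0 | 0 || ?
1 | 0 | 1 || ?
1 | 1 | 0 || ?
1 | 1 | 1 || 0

Row P=0, Q=0, R=1: (Q ⊕ (P ⊕ R)) = 1, (¬(Q ↔ P ∧ R) ⊕ (Q → P)) = 1, so the formula = 0.
Row P=0, Q=1, R=0: (Q ⊕ (P ⊕ R)) = 1, (¬(Q ↔ P ∧ R) ⊕ (Q → P)) = 1, so the formula = 0.
Row P=0, Q=1, R=1: (Q ⊕ (P ⊕ R)) = 0, (¬(Q ↔ P ∧ R) ⊕ (Q → P)) = 1, so the formula = 1.
Row P=1, Q=0, R=0: (Q ⊕ (P ⊕ R)) = 1, (¬(Q ↔ P ∧ R) ⊕ (Q → P)) = 1, so the formula = 0.
Row P=1, Q=0, R=1: (Q ⊕ (P ⊕ R)) = 0, (¬(Q ↔ P ∧ R) ⊕ (Q → P)) = 0, so the formula = 0.
Row P=1, Q=1, R=0: (Q ⊕ (P ⊕ R)) = 0, (¬(Q ↔ P ∧ R) ⊕ (Q → P)) = 0, so the formula = 0.

0, 0, 1, 0, 0, 0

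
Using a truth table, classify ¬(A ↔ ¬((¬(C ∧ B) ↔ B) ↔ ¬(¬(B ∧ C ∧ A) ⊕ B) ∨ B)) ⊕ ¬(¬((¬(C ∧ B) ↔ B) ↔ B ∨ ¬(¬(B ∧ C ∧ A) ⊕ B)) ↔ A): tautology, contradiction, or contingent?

A | B | C | φ
- | - | - | -
1 | 1 | 1 | 0
1 | 1 | 0 | 0
1 | 0 | 1 | 0
1 | 0 | 0 | 0
0 | 1 | 1 | 0
0 | 1 | 0 | 0
0 | 0 | 1 | 0
0 | 0 | 0 | 0
Every row is 0, so the formula is a contradiction.

contradiction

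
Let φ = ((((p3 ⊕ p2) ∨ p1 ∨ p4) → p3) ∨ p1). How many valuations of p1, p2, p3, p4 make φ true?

13

p1 | p2 | p3 | p4 || φ
F  | F  | F  | F  || T
F  | F  | F  | T  || F
F  | F  | T  | F  || T
F  | F  | T  | T  || T
F  | T  | F  | F  || F
F  | T  | F  | T  || F
F  | T  | T  | F  || T
F  | T  | T  | T  || T
T  | F  | F  | F  || T
T  | F  | F  | T  || T
T  | F  | T  | F  || T
T  | F  | T  | T  || T
T  | T  | F  | F  || T
T  | T  | F  | T  || T
T  | T  | T  | F  || T
T  | T  | T  | T  || T
The formula is true on 13 of the 16 rows.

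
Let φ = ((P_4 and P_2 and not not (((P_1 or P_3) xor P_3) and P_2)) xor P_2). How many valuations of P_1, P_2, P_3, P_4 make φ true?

7

P_1  P_2  P_3  P_4  |  φ
 F    F    F    F   |  F
 F    F    F    T   |  F
 F    F    T    F   |  F
 F    F    T    T   |  F
 F    T    F    F   |  T
 F    T    F    T   |  T
 F    T    T    F   |  T
 F    T    T    T   |  T
 T    F    F    F   |  F
 T    F    F    T   |  F
 T    F    T    F   |  F
 T    F    T    T   |  F
 T    T    F    F   |  T
 T    T    F    T   |  F
 T    T    T    F   |  T
 T    T    T    T   |  T
The formula is true on 7 of the 16 rows.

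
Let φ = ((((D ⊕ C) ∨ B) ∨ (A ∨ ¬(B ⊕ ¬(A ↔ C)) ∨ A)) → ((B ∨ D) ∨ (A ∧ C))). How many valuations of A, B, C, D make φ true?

A  B  C  D  |  (D ⊕ C)  ((D ⊕ C) ∨ B)  (A ↔ C)  ¬(A ↔ C)  (B ⊕ ¬(A ↔ C))  ¬(B ⊕ ¬(A ↔ C))  (A ∨ ¬(B ⊕ ¬(A ↔ C)) ∨ A)  (B ∨ D)  (A ∧ C)  ((B ∨ D) ∨ (A ∧ C))  φ
F  F  F  F  |     F           F           T        F            F                T                     T                 F        F              F           F
F  F  F  T  |     T           T           T        F            F                T                     T                 T        F              T           T
F  F  T  F  |     T           T           F        T            T                F                     F                 F        F              F           F
F  F  T  T  |     F           F           F        T            T                F                     F                 T        F              T           T
F  T  F  F  |     F           T           T        F            T                F                     F                 T        F              T           T
F  T  F  T  |     T           T           T        F            T                F                     F                 T        F              T           T
F  T  T  F  |     T           T           F        T            F                T                     T                 T        F              T           T
F  T  T  T  |     F           T           F        T            F                T                     T                 T        F              T           T
T  F  F  F  |     F           F           F        T            T                F                     T                 F        F              F           F
T  F  F  T  |     T           T           F        T            T                F                     T                 T        F              T           T
T  F  T  F  |     T           T           T        F            F                T                     T                 F        T              T           T
T  F  T  T  |     F           F           T        F            F                T                     T                 T        T              T           T
T  T  F  F  |     F           T           F        T            F                T                     T                 T        F              T           T
T  T  F  T  |     T           T           F        T            F                T                     T                 T        F              T           T
T  T  T  F  |     T           T           T        F            T                F                     T                 T        T              T           T
T  T  T  T  |     F           T           T        F            T                F                     T                 T        T              T           T
The formula is true on 13 of the 16 rows.

13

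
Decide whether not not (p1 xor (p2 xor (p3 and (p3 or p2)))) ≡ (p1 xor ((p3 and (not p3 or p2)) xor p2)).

  p1  |   p2  |   p3  ||   φ   |   ψ  
 True |  True |  True ||  True |  True
 True |  True | False || False | False
 True | False |  True || False |  True
 True | False | False ||  True |  True
False |  True |  True || False | False
False |  True | False ||  True |  True
False | False |  True ||  True | False
False | False | False || False | False
The columns differ at p1=True, p2=False, p3=True (φ=False, ψ=True), so they are not equivalent.

not equivalent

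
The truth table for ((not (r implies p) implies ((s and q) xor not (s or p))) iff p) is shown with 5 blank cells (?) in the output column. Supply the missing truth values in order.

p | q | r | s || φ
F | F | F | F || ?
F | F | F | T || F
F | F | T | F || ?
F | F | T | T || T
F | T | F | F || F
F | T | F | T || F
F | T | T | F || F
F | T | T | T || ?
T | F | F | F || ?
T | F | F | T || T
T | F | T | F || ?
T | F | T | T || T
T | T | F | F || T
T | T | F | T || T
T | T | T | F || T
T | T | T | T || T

F, F, F, T, T

Row p=F, q=F, r=F, s=F: (not (r implies p) implies ((s and q) xor not (s or p))) = T, so the formula = F.
Row p=F, q=F, r=T, s=F: (not (r implies p) implies ((s and q) xor not (s or p))) = T, so the formula = F.
Row p=F, q=T, r=T, s=T: (not (r implies p) implies ((s and q) xor not (s or p))) = T, so the formula = F.
Row p=T, q=F, r=F, s=F: (not (r implies p) implies ((s and q) xor not (s or p))) = T, so the formula = T.
Row p=T, q=F, r=T, s=F: (not (r implies p) implies ((s and q) xor not (s or p))) = T, so the formula = T.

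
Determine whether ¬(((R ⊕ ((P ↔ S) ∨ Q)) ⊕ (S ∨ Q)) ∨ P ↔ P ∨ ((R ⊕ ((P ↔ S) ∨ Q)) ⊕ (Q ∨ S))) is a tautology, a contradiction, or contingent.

contradiction

P  Q  R  S  |  φ
F  F  F  F  |  F
F  F  F  T  |  F
F  F  T  F  |  F
F  F  T  T  |  F
F  T  F  F  |  F
F  T  F  T  |  F
F  T  T  F  |  F
F  T  T  T  |  F
T  F  F  F  |  F
T  F  F  T  |  F
T  F  T  F  |  F
T  F  T  T  |  F
T  T  F  F  |  F
T  T  F  T  |  F
T  T  T  F  |  F
T  T  T  T  |  F
Every row is F, so the formula is a contradiction.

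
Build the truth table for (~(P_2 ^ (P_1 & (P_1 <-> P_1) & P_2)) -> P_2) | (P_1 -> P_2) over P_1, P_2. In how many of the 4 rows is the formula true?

P_1 | P_2 | (P_1 <-> P_1) | (P_1 & (P_1 <-> P_1) & P_2) | (P_1 -> P_2) | φ
--- | --- | ------------- | --------------------------- | ------------ | -
 F  |  F  |       T       |              F              |      T       | T
 F  |  T  |       T       |              F              |      T       | T
 T  |  F  |       T       |              F              |      F       | F
 T  |  T  |       T       |              T              |      T       | T
The formula is true on 3 of the 4 rows.

3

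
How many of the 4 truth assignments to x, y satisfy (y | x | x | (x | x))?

x  y     (y | x | x | (x | x))
T  T               T          
T  F               T          
F  T               T          
F  F               F          
The formula is true on 3 of the 4 rows.

3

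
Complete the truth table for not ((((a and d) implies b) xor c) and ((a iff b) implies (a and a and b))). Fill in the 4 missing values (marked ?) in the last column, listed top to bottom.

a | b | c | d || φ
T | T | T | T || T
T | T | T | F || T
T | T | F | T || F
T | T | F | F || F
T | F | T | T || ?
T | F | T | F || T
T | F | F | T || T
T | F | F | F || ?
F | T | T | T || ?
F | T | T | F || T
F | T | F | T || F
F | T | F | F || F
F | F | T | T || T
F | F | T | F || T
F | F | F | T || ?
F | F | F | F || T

F, F, T, T

Row a=T, b=F, c=T, d=T: (((a and d) implies b) xor c) = T, ((a iff b) implies (a and a and b)) = T, ((((a and d) implies b) xor c) and ((a iff b) implies (a and a and b))) = T, so the formula = F.
Row a=T, b=F, c=F, d=F: (((a and d) implies b) xor c) = T, ((a iff b) implies (a and a and b)) = T, ((((a and d) implies b) xor c) and ((a iff b) implies (a and a and b))) = T, so the formula = F.
Row a=F, b=T, c=T, d=T: (((a and d) implies b) xor c) = F, ((a iff b) implies (a and a and b)) = T, ((((a and d) implies b) xor c) and ((a iff b) implies (a and a and b))) = F, so the formula = T.
Row a=F, b=F, c=F, d=T: (((a and d) implies b) xor c) = T, ((a iff b) implies (a and a and b)) = F, ((((a and d) implies b) xor c) and ((a iff b) implies (a and a and b))) = F, so the formula = T.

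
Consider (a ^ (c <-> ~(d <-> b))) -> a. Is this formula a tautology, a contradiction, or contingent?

a  b  c  d  |  (d <-> b)  ~(d <-> b)  (c <-> ~(d <-> b))  (a ^ (c <-> ~(d <-> b)))  ((a ^ (c <-> ~(d <-> b))) -> a)
F  F  F  F  |      T          F               T                      T                             F               
F  F  F  T  |      F          T               F                      F                             T               
F  F  T  F  |      T          F               F                      F                             T               
F  F  T  T  |      F          T               T                      T                             F               
F  T  F  F  |      F          T               F                      F                             T               
F  T  F  T  |      T          F               T                      T                             F               
F  T  T  F  |      F          T               T                      T                             F               
F  T  T  T  |      T          F               F                      F                             T               
T  F  F  F  |      T          F               T                      F                             T               
T  F  F  T  |      F          T               F                      T                             T               
T  F  T  F  |      T          F               F                      T                             T               
T  F  T  T  |      F          T               T                      F                             T               
T  T  F  F  |      F          T               F                      T                             T               
T  T  F  T  |      T          F               T                      F                             T               
T  T  T  F  |      F          T               T                      F                             T               
T  T  T  T  |      T          F               F                      T                             T               
12 of 16 rows are T, so the formula is contingent.

contingent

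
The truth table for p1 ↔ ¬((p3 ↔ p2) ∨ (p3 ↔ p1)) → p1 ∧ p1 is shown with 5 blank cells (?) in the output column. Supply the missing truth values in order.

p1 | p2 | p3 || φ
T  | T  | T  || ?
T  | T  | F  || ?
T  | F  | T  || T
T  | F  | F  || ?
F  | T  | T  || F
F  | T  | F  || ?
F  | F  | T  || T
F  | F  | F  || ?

T, T, T, F, F

Row p1=T, p2=T, p3=T: (¬((p3 ↔ p2) ∨ (p3 ↔ p1)) → p1 ∧ p1) = T, so the formula = T.
Row p1=T, p2=T, p3=F: (¬((p3 ↔ p2) ∨ (p3 ↔ p1)) → p1 ∧ p1) = T, so the formula = T.
Row p1=T, p2=F, p3=F: (¬((p3 ↔ p2) ∨ (p3 ↔ p1)) → p1 ∧ p1) = T, so the formula = T.
Row p1=F, p2=T, p3=F: (¬((p3 ↔ p2) ∨ (p3 ↔ p1)) → p1 ∧ p1) = T, so the formula = F.
Row p1=F, p2=F, p3=F: (¬((p3 ↔ p2) ∨ (p3 ↔ p1)) → p1 ∧ p1) = T, so the formula = F.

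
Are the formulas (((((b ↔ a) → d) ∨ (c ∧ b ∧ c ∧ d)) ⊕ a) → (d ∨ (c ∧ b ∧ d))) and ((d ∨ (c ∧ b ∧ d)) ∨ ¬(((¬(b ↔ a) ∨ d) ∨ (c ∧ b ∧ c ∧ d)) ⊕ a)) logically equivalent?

a | b | c | d | φ | ψ
- | - | - | - | - | -
T | T | T | T | T | T
T | T | T | F | F | F
T | T | F | T | T | T
T | T | F | F | F | F
T | F | T | T | T | T
T | F | T | F | T | T
T | F | F | T | T | T
T | F | F | F | T | T
F | T | T | T | T | T
F | T | T | F | F | F
F | T | F | T | T | T
F | T | F | F | F | F
F | F | T | T | T | T
F | F | T | F | T | T
F | F | F | T | T | T
F | F | F | F | T | T
The columns for φ and ψ agree on every row, so they are logically equivalent.

equivalent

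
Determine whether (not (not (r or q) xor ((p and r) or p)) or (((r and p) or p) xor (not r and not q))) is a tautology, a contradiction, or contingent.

p  q  r  |  φ
1  1  1  |  1
1  1  0  |  1
1  0  1  |  1
1  0  0  |  1
0  1  1  |  1
0  1  0  |  1
0  0  1  |  1
0  0  0  |  1
Every row is 1, so the formula is a tautology.

tautology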